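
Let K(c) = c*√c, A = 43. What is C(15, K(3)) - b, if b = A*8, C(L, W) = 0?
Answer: -344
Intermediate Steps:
K(c) = c^(3/2)
b = 344 (b = 43*8 = 344)
C(15, K(3)) - b = 0 - 1*344 = 0 - 344 = -344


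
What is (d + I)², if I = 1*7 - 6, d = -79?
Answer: 6084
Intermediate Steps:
I = 1 (I = 7 - 6 = 1)
(d + I)² = (-79 + 1)² = (-78)² = 6084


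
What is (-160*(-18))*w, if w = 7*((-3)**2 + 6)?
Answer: 302400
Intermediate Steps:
w = 105 (w = 7*(9 + 6) = 7*15 = 105)
(-160*(-18))*w = -160*(-18)*105 = 2880*105 = 302400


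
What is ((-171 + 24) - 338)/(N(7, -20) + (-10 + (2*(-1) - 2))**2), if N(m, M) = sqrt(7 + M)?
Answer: -95060/38429 + 485*I*sqrt(13)/38429 ≈ -2.4737 + 0.045505*I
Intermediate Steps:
((-171 + 24) - 338)/(N(7, -20) + (-10 + (2*(-1) - 2))**2) = ((-171 + 24) - 338)/(sqrt(7 - 20) + (-10 + (2*(-1) - 2))**2) = (-147 - 338)/(sqrt(-13) + (-10 + (-2 - 2))**2) = -485/(I*sqrt(13) + (-10 - 4)**2) = -485/(I*sqrt(13) + (-14)**2) = -485/(I*sqrt(13) + 196) = -485/(196 + I*sqrt(13))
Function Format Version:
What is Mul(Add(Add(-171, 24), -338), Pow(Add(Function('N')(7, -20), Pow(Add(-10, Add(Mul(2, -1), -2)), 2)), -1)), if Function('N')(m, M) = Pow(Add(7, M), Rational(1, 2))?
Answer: Add(Rational(-95060, 38429), Mul(Rational(485, 38429), I, Pow(13, Rational(1, 2)))) ≈ Add(-2.4737, Mul(0.045505, I))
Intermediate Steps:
Mul(Add(Add(-171, 24), -338), Pow(Add(Function('N')(7, -20), Pow(Add(-10, Add(Mul(2, -1), -2)), 2)), -1)) = Mul(Add(Add(-171, 24), -338), Pow(Add(Pow(Add(7, -20), Rational(1, 2)), Pow(Add(-10, Add(Mul(2, -1), -2)), 2)), -1)) = Mul(Add(-147, -338), Pow(Add(Pow(-13, Rational(1, 2)), Pow(Add(-10, Add(-2, -2)), 2)), -1)) = Mul(-485, Pow(Add(Mul(I, Pow(13, Rational(1, 2))), Pow(Add(-10, -4), 2)), -1)) = Mul(-485, Pow(Add(Mul(I, Pow(13, Rational(1, 2))), Pow(-14, 2)), -1)) = Mul(-485, Pow(Add(Mul(I, Pow(13, Rational(1, 2))), 196), -1)) = Mul(-485, Pow(Add(196, Mul(I, Pow(13, Rational(1, 2)))), -1))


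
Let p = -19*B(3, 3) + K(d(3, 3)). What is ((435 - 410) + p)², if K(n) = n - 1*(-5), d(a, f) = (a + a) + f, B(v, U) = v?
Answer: 324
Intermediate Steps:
d(a, f) = f + 2*a (d(a, f) = 2*a + f = f + 2*a)
K(n) = 5 + n (K(n) = n + 5 = 5 + n)
p = -43 (p = -19*3 + (5 + (3 + 2*3)) = -57 + (5 + (3 + 6)) = -57 + (5 + 9) = -57 + 14 = -43)
((435 - 410) + p)² = ((435 - 410) - 43)² = (25 - 43)² = (-18)² = 324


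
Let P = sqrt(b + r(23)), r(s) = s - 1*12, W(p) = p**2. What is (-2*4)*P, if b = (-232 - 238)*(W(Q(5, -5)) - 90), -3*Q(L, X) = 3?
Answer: -24*sqrt(4649) ≈ -1636.4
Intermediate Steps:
Q(L, X) = -1 (Q(L, X) = -1/3*3 = -1)
b = 41830 (b = (-232 - 238)*((-1)**2 - 90) = -470*(1 - 90) = -470*(-89) = 41830)
r(s) = -12 + s (r(s) = s - 12 = -12 + s)
P = 3*sqrt(4649) (P = sqrt(41830 + (-12 + 23)) = sqrt(41830 + 11) = sqrt(41841) = 3*sqrt(4649) ≈ 204.55)
(-2*4)*P = (-2*4)*(3*sqrt(4649)) = -24*sqrt(4649)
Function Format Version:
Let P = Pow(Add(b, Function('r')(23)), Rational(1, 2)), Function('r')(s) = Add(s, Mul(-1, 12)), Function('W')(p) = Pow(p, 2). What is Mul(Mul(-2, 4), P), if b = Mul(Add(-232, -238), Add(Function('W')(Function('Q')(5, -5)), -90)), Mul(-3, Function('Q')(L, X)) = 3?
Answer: Mul(-24, Pow(4649, Rational(1, 2))) ≈ -1636.4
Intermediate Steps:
Function('Q')(L, X) = -1 (Function('Q')(L, X) = Mul(Rational(-1, 3), 3) = -1)
b = 41830 (b = Mul(Add(-232, -238), Add(Pow(-1, 2), -90)) = Mul(-470, Add(1, -90)) = Mul(-470, -89) = 41830)
Function('r')(s) = Add(-12, s) (Function('r')(s) = Add(s, -12) = Add(-12, s))
P = Mul(3, Pow(4649, Rational(1, 2))) (P = Pow(Add(41830, Add(-12, 23)), Rational(1, 2)) = Pow(Add(41830, 11), Rational(1, 2)) = Pow(41841, Rational(1, 2)) = Mul(3, Pow(4649, Rational(1, 2))) ≈ 204.55)
Mul(Mul(-2, 4), P) = Mul(Mul(-2, 4), Mul(3, Pow(4649, Rational(1, 2)))) = Mul(-8, Mul(3, Pow(4649, Rational(1, 2)))) = Mul(-24, Pow(4649, Rational(1, 2)))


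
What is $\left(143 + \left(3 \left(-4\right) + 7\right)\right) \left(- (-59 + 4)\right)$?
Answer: $7590$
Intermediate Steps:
$\left(143 + \left(3 \left(-4\right) + 7\right)\right) \left(- (-59 + 4)\right) = \left(143 + \left(-12 + 7\right)\right) \left(\left(-1\right) \left(-55\right)\right) = \left(143 - 5\right) 55 = 138 \cdot 55 = 7590$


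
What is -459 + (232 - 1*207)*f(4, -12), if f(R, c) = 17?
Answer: -34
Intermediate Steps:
-459 + (232 - 1*207)*f(4, -12) = -459 + (232 - 1*207)*17 = -459 + (232 - 207)*17 = -459 + 25*17 = -459 + 425 = -34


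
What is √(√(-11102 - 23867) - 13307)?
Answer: √(-13307 + 187*I) ≈ 0.8105 + 115.36*I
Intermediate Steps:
√(√(-11102 - 23867) - 13307) = √(√(-34969) - 13307) = √(187*I - 13307) = √(-13307 + 187*I)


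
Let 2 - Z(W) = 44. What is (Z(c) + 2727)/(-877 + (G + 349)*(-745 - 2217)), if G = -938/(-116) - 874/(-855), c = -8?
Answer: -3503925/1385380388 ≈ -0.0025292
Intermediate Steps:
G = 23773/2610 (G = -938*(-1/116) - 874*(-1/855) = 469/58 + 46/45 = 23773/2610 ≈ 9.1084)
Z(W) = -42 (Z(W) = 2 - 1*44 = 2 - 44 = -42)
(Z(c) + 2727)/(-877 + (G + 349)*(-745 - 2217)) = (-42 + 2727)/(-877 + (23773/2610 + 349)*(-745 - 2217)) = 2685/(-877 + (934663/2610)*(-2962)) = 2685/(-877 - 1384235903/1305) = 2685/(-1385380388/1305) = 2685*(-1305/1385380388) = -3503925/1385380388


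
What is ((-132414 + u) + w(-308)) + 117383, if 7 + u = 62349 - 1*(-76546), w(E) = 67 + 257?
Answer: 124181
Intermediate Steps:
w(E) = 324
u = 138888 (u = -7 + (62349 - 1*(-76546)) = -7 + (62349 + 76546) = -7 + 138895 = 138888)
((-132414 + u) + w(-308)) + 117383 = ((-132414 + 138888) + 324) + 117383 = (6474 + 324) + 117383 = 6798 + 117383 = 124181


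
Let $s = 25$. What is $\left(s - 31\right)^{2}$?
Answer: $36$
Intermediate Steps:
$\left(s - 31\right)^{2} = \left(25 - 31\right)^{2} = \left(-6\right)^{2} = 36$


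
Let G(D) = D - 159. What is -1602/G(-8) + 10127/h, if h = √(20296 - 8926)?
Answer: 1602/167 + 10127*√11370/11370 ≈ 104.57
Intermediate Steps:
G(D) = -159 + D
h = √11370 ≈ 106.63
-1602/G(-8) + 10127/h = -1602/(-159 - 8) + 10127/(√11370) = -1602/(-167) + 10127*(√11370/11370) = -1602*(-1/167) + 10127*√11370/11370 = 1602/167 + 10127*√11370/11370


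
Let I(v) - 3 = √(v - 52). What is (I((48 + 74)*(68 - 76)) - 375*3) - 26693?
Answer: -27815 + 2*I*√257 ≈ -27815.0 + 32.062*I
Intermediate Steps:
I(v) = 3 + √(-52 + v) (I(v) = 3 + √(v - 52) = 3 + √(-52 + v))
(I((48 + 74)*(68 - 76)) - 375*3) - 26693 = ((3 + √(-52 + (48 + 74)*(68 - 76))) - 375*3) - 26693 = ((3 + √(-52 + 122*(-8))) - 25*45) - 26693 = ((3 + √(-52 - 976)) - 1125) - 26693 = ((3 + √(-1028)) - 1125) - 26693 = ((3 + 2*I*√257) - 1125) - 26693 = (-1122 + 2*I*√257) - 26693 = -27815 + 2*I*√257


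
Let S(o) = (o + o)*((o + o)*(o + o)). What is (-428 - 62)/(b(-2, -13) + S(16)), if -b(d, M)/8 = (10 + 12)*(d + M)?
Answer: -245/17704 ≈ -0.013839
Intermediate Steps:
b(d, M) = -176*M - 176*d (b(d, M) = -8*(10 + 12)*(d + M) = -176*(M + d) = -8*(22*M + 22*d) = -176*M - 176*d)
S(o) = 8*o³ (S(o) = (2*o)*((2*o)*(2*o)) = (2*o)*(4*o²) = 8*o³)
(-428 - 62)/(b(-2, -13) + S(16)) = (-428 - 62)/((-176*(-13) - 176*(-2)) + 8*16³) = -490/((2288 + 352) + 8*4096) = -490/(2640 + 32768) = -490/35408 = -490*1/35408 = -245/17704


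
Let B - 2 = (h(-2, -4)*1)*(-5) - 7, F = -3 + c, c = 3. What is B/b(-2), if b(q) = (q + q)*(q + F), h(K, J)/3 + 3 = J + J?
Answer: 20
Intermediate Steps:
h(K, J) = -9 + 6*J (h(K, J) = -9 + 3*(J + J) = -9 + 3*(2*J) = -9 + 6*J)
F = 0 (F = -3 + 3 = 0)
b(q) = 2*q**2 (b(q) = (q + q)*(q + 0) = (2*q)*q = 2*q**2)
B = 160 (B = 2 + (((-9 + 6*(-4))*1)*(-5) - 7) = 2 + (((-9 - 24)*1)*(-5) - 7) = 2 + (-33*1*(-5) - 7) = 2 + (-33*(-5) - 7) = 2 + (165 - 7) = 2 + 158 = 160)
B/b(-2) = 160/((2*(-2)**2)) = 160/((2*4)) = 160/8 = 160*(1/8) = 20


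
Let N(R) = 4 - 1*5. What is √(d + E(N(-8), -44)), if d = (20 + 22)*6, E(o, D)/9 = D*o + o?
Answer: 3*√71 ≈ 25.278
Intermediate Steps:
N(R) = -1 (N(R) = 4 - 5 = -1)
E(o, D) = 9*o + 9*D*o (E(o, D) = 9*(D*o + o) = 9*(o + D*o) = 9*o + 9*D*o)
d = 252 (d = 42*6 = 252)
√(d + E(N(-8), -44)) = √(252 + 9*(-1)*(1 - 44)) = √(252 + 9*(-1)*(-43)) = √(252 + 387) = √639 = 3*√71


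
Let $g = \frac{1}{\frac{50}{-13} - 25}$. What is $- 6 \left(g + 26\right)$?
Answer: $- \frac{19474}{125} \approx -155.79$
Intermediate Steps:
$g = - \frac{13}{375}$ ($g = \frac{1}{50 \left(- \frac{1}{13}\right) - 25} = \frac{1}{- \frac{50}{13} - 25} = \frac{1}{- \frac{375}{13}} = - \frac{13}{375} \approx -0.034667$)
$- 6 \left(g + 26\right) = - 6 \left(- \frac{13}{375} + 26\right) = \left(-6\right) \frac{9737}{375} = - \frac{19474}{125}$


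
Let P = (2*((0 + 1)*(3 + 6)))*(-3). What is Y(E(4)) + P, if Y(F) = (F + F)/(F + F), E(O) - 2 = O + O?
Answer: -53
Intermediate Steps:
E(O) = 2 + 2*O (E(O) = 2 + (O + O) = 2 + 2*O)
Y(F) = 1 (Y(F) = (2*F)/((2*F)) = (2*F)*(1/(2*F)) = 1)
P = -54 (P = (2*(1*9))*(-3) = (2*9)*(-3) = 18*(-3) = -54)
Y(E(4)) + P = 1 - 54 = -53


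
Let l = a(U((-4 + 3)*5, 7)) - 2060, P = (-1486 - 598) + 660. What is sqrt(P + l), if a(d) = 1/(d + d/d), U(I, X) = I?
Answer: I*sqrt(13937)/2 ≈ 59.028*I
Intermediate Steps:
P = -1424 (P = -2084 + 660 = -1424)
a(d) = 1/(1 + d) (a(d) = 1/(d + 1) = 1/(1 + d))
l = -8241/4 (l = 1/(1 + (-4 + 3)*5) - 2060 = 1/(1 - 1*5) - 2060 = 1/(1 - 5) - 2060 = 1/(-4) - 2060 = -1/4 - 2060 = -8241/4 ≈ -2060.3)
sqrt(P + l) = sqrt(-1424 - 8241/4) = sqrt(-13937/4) = I*sqrt(13937)/2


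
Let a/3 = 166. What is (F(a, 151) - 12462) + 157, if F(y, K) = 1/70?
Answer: -861349/70 ≈ -12305.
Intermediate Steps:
a = 498 (a = 3*166 = 498)
F(y, K) = 1/70
(F(a, 151) - 12462) + 157 = (1/70 - 12462) + 157 = -872339/70 + 157 = -861349/70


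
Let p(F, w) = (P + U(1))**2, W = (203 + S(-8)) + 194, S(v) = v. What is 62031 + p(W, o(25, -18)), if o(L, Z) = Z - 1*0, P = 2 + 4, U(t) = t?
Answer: 62080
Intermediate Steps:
P = 6
o(L, Z) = Z (o(L, Z) = Z + 0 = Z)
W = 389 (W = (203 - 8) + 194 = 195 + 194 = 389)
p(F, w) = 49 (p(F, w) = (6 + 1)**2 = 7**2 = 49)
62031 + p(W, o(25, -18)) = 62031 + 49 = 62080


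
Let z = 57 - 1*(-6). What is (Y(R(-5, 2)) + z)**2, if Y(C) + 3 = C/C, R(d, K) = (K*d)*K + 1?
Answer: 3721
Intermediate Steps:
R(d, K) = 1 + d*K**2 (R(d, K) = d*K**2 + 1 = 1 + d*K**2)
Y(C) = -2 (Y(C) = -3 + C/C = -3 + 1 = -2)
z = 63 (z = 57 + 6 = 63)
(Y(R(-5, 2)) + z)**2 = (-2 + 63)**2 = 61**2 = 3721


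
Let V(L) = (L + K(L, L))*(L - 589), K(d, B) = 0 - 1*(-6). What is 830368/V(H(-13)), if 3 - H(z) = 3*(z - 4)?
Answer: -207592/8025 ≈ -25.868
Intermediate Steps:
K(d, B) = 6 (K(d, B) = 0 + 6 = 6)
H(z) = 15 - 3*z (H(z) = 3 - 3*(z - 4) = 3 - 3*(-4 + z) = 3 - (-12 + 3*z) = 3 + (12 - 3*z) = 15 - 3*z)
V(L) = (-589 + L)*(6 + L) (V(L) = (L + 6)*(L - 589) = (6 + L)*(-589 + L) = (-589 + L)*(6 + L))
830368/V(H(-13)) = 830368/(-3534 + (15 - 3*(-13))**2 - 583*(15 - 3*(-13))) = 830368/(-3534 + (15 + 39)**2 - 583*(15 + 39)) = 830368/(-3534 + 54**2 - 583*54) = 830368/(-3534 + 2916 - 31482) = 830368/(-32100) = 830368*(-1/32100) = -207592/8025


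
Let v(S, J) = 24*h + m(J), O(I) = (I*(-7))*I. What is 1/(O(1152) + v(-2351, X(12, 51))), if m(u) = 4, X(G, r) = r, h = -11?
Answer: -1/9289988 ≈ -1.0764e-7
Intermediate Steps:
O(I) = -7*I² (O(I) = (-7*I)*I = -7*I²)
v(S, J) = -260 (v(S, J) = 24*(-11) + 4 = -264 + 4 = -260)
1/(O(1152) + v(-2351, X(12, 51))) = 1/(-7*1152² - 260) = 1/(-7*1327104 - 260) = 1/(-9289728 - 260) = 1/(-9289988) = -1/9289988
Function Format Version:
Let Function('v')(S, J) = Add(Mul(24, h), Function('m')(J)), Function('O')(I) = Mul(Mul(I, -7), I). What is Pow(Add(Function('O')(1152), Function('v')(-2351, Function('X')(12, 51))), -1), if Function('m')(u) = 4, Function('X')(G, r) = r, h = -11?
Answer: Rational(-1, 9289988) ≈ -1.0764e-7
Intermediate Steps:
Function('O')(I) = Mul(-7, Pow(I, 2)) (Function('O')(I) = Mul(Mul(-7, I), I) = Mul(-7, Pow(I, 2)))
Function('v')(S, J) = -260 (Function('v')(S, J) = Add(Mul(24, -11), 4) = Add(-264, 4) = -260)
Pow(Add(Function('O')(1152), Function('v')(-2351, Function('X')(12, 51))), -1) = Pow(Add(Mul(-7, Pow(1152, 2)), -260), -1) = Pow(Add(Mul(-7, 1327104), -260), -1) = Pow(Add(-9289728, -260), -1) = Pow(-9289988, -1) = Rational(-1, 9289988)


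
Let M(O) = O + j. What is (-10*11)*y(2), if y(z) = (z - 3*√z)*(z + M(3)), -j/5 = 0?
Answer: -1100 + 1650*√2 ≈ 1233.5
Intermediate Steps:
j = 0 (j = -5*0 = 0)
M(O) = O (M(O) = O + 0 = O)
y(z) = (3 + z)*(z - 3*√z) (y(z) = (z - 3*√z)*(z + 3) = (z - 3*√z)*(3 + z) = (3 + z)*(z - 3*√z))
(-10*11)*y(2) = (-10*11)*(2² - 9*√2 - 6*√2 + 3*2) = -110*(4 - 9*√2 - 6*√2 + 6) = -110*(10 - 15*√2) = -1100 + 1650*√2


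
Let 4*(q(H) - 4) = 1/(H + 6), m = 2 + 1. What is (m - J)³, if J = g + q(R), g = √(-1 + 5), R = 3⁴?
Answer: -1141166125/42144192 ≈ -27.078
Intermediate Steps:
m = 3
R = 81
q(H) = 4 + 1/(4*(6 + H)) (q(H) = 4 + 1/(4*(H + 6)) = 4 + 1/(4*(6 + H)))
g = 2 (g = √4 = 2)
J = 2089/348 (J = 2 + (97 + 16*81)/(4*(6 + 81)) = 2 + (¼)*(97 + 1296)/87 = 2 + (¼)*(1/87)*1393 = 2 + 1393/348 = 2089/348 ≈ 6.0029)
(m - J)³ = (3 - 1*2089/348)³ = (3 - 2089/348)³ = (-1045/348)³ = -1141166125/42144192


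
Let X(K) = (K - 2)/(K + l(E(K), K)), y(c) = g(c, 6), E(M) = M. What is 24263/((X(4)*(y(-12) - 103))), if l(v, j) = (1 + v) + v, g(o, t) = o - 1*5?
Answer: -315419/240 ≈ -1314.2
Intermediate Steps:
g(o, t) = -5 + o (g(o, t) = o - 5 = -5 + o)
l(v, j) = 1 + 2*v
y(c) = -5 + c
X(K) = (-2 + K)/(1 + 3*K) (X(K) = (K - 2)/(K + (1 + 2*K)) = (-2 + K)/(1 + 3*K))
24263/((X(4)*(y(-12) - 103))) = 24263/((((-2 + 4)/(1 + 3*4))*((-5 - 12) - 103))) = 24263/(((2/(1 + 12))*(-17 - 103))) = 24263/(((2/13)*(-120))) = 24263/(-240/13) = 24263*(-13/240) = -315419/240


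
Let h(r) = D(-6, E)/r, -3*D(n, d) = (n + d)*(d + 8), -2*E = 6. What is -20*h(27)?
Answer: -100/9 ≈ -11.111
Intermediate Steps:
E = -3 (E = -½*6 = -3)
D(n, d) = -(8 + d)*(d + n)/3 (D(n, d) = -(n + d)*(d + 8)/3 = -(d + n)*(8 + d)/3 = -(8 + d)*(d + n)/3)
h(r) = 15/r (h(r) = (-8/3*(-3) - 8/3*(-6) - ⅓*(-3)² - ⅓*(-3)*(-6))/r = (8 + 16 - ⅓*9 - 6)/r = (8 + 16 - 3 - 6)/r = 15/r)
-20*h(27) = -300/27 = -20*5/9 = -100/9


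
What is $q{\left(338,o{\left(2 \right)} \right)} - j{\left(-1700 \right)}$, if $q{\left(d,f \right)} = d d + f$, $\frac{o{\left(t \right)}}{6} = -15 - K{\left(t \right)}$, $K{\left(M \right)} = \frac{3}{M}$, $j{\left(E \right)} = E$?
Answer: $115845$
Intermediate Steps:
$o{\left(t \right)} = -90 - \frac{18}{t}$ ($o{\left(t \right)} = 6 \left(-15 - \frac{3}{t}\right) = -90 - \frac{18}{t}$)
$q{\left(d,f \right)} = f + d^{2}$ ($q{\left(d,f \right)} = d^{2} + f = f + d^{2}$)
$q{\left(338,o{\left(2 \right)} \right)} - j{\left(-1700 \right)} = \left(\left(-90 - \frac{18}{2}\right) + 338^{2}\right) - -1700 = \left(\left(-90 - 9\right) + 114244\right) + 1700 = \left(-99 + 114244\right) + 1700 = 114145 + 1700 = 115845$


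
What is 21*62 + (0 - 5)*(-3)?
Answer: 1317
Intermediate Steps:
21*62 + (0 - 5)*(-3) = 1302 - 5*(-3) = 1302 + 15 = 1317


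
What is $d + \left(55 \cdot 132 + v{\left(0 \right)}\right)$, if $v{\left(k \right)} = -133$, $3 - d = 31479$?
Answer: $-24349$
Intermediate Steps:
$d = -31476$ ($d = 3 - 31479 = -31476$)
$d + \left(55 \cdot 132 + v{\left(0 \right)}\right) = -31476 + \left(55 \cdot 132 - 133\right) = -31476 + \left(7260 - 133\right) = -31476 + 7127 = -24349$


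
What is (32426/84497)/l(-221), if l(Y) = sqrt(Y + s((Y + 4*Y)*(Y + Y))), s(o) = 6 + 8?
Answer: -32426*I*sqrt(23)/5830293 ≈ -0.026673*I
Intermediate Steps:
s(o) = 14
l(Y) = sqrt(14 + Y) (l(Y) = sqrt(Y + 14) = sqrt(14 + Y))
(32426/84497)/l(-221) = (32426/84497)/(sqrt(14 - 221)) = (32426*(1/84497))/(sqrt(-207)) = 32426/(84497*((3*I*sqrt(23)))) = 32426*(-I*sqrt(23)/69)/84497 = -32426*I*sqrt(23)/5830293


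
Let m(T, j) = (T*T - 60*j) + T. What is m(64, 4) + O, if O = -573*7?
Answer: -91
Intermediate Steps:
m(T, j) = T + T**2 - 60*j (m(T, j) = (T**2 - 60*j) + T = T + T**2 - 60*j)
O = -4011
m(64, 4) + O = (64 + 64**2 - 60*4) - 4011 = (64 + 4096 - 240) - 4011 = 3920 - 4011 = -91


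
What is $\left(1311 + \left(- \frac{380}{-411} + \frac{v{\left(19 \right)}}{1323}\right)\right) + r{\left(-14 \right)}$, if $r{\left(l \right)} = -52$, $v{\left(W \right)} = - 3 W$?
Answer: $\frac{76118260}{60417} \approx 1259.9$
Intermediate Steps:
$\left(1311 + \left(- \frac{380}{-411} + \frac{v{\left(19 \right)}}{1323}\right)\right) + r{\left(-14 \right)} = \left(1311 + \left(- \frac{380}{-411} + \frac{\left(-3\right) 19}{1323}\right)\right) - 52 = \left(1311 - - \frac{53257}{60417}\right) - 52 = \left(1311 + \left(\frac{380}{411} - \frac{19}{441}\right)\right) - 52 = \left(1311 + \frac{53257}{60417}\right) - 52 = \frac{79259944}{60417} - 52 = \frac{76118260}{60417}$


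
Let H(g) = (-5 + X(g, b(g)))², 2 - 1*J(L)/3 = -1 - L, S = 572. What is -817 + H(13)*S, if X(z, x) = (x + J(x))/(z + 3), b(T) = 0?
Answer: 668575/64 ≈ 10446.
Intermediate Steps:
J(L) = 9 + 3*L (J(L) = 6 - 3*(-1 - L) = 6 + (3 + 3*L) = 9 + 3*L)
X(z, x) = (9 + 4*x)/(3 + z) (X(z, x) = (x + (9 + 3*x))/(z + 3) = (9 + 4*x)/(3 + z))
H(g) = (-5 + 9/(3 + g))² (H(g) = (-5 + (9 + 4*0)/(3 + g))² = (-5 + (9 + 0)/(3 + g))² = (-5 + 9/(3 + g))²)
-817 + H(13)*S = -817 + ((6 + 5*13)²/(3 + 13)²)*572 = -817 + ((6 + 65)²/16²)*572 = -817 + ((1/256)*71²)*572 = -817 + ((1/256)*5041)*572 = -817 + (5041/256)*572 = -817 + 720863/64 = 668575/64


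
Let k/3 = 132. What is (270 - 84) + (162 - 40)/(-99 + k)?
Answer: 55364/297 ≈ 186.41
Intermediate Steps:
k = 396 (k = 3*132 = 396)
(270 - 84) + (162 - 40)/(-99 + k) = (270 - 84) + (162 - 40)/(-99 + 396) = 186 + 122/297 = 55364/297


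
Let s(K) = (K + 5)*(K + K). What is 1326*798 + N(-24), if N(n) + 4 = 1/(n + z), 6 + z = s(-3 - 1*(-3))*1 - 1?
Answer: 32802463/31 ≈ 1.0581e+6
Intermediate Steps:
s(K) = 2*K*(5 + K) (s(K) = (5 + K)*(2*K) = 2*K*(5 + K))
z = -7 (z = -6 + ((2*(-3 - 1*(-3))*(5 + (-3 - 1*(-3))))*1 - 1) = -6 + ((2*(-3 + 3)*(5 + (-3 + 3)))*1 - 1) = -6 + ((2*0*(5 + 0))*1 - 1) = -6 + ((2*0*5)*1 - 1) = -6 + (0*1 - 1) = -6 + (0 - 1) = -6 - 1 = -7)
N(n) = -4 + 1/(-7 + n) (N(n) = -4 + 1/(n - 7) = -4 + 1/(-7 + n))
1326*798 + N(-24) = 1326*798 + (29 - 4*(-24))/(-7 - 24) = 1058148 + (29 + 96)/(-31) = 1058148 - 1/31*125 = 1058148 - 125/31 = 32802463/31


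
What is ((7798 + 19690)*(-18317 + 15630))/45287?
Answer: -73860256/45287 ≈ -1630.9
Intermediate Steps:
((7798 + 19690)*(-18317 + 15630))/45287 = (27488*(-2687))*(1/45287) = -73860256*1/45287 = -73860256/45287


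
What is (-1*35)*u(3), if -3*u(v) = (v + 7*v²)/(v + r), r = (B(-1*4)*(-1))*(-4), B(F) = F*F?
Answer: 770/67 ≈ 11.493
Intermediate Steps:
B(F) = F²
r = 64 (r = ((-1*4)²*(-1))*(-4) = ((-4)²*(-1))*(-4) = (16*(-1))*(-4) = -16*(-4) = 64)
u(v) = -(v + 7*v²)/(3*(64 + v)) (u(v) = -(v + 7*v²)/(3*(v + 64)) = -(v + 7*v²)/(3*(64 + v)))
(-1*35)*u(3) = (-1*35)*(-1*3*(1 + 7*3)/(192 + 3*3)) = -(-35)*3*(1 + 21)/(192 + 9) = -(-35)*3*22/201 = -35*(-22/67) = 770/67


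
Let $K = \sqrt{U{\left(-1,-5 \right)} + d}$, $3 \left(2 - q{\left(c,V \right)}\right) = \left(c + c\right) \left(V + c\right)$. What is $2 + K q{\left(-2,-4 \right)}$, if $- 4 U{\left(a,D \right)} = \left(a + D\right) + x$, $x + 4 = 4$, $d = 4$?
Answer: $2 - 3 \sqrt{22} \approx -12.071$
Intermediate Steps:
$x = 0$ ($x = -4 + 4 = 0$)
$U{\left(a,D \right)} = - \frac{D}{4} - \frac{a}{4}$ ($U{\left(a,D \right)} = - \frac{\left(a + D\right) + 0}{4} = - \frac{\left(D + a\right) + 0}{4} = - \frac{D + a}{4} = - \frac{D}{4} - \frac{a}{4}$)
$q{\left(c,V \right)} = 2 - \frac{2 c \left(V + c\right)}{3}$ ($q{\left(c,V \right)} = 2 - \frac{\left(c + c\right) \left(V + c\right)}{3} = 2 - \frac{2 c \left(V + c\right)}{3}$)
$K = \frac{\sqrt{22}}{2}$ ($K = \sqrt{\left(\left(- \frac{1}{4}\right) \left(-5\right) - - \frac{1}{4}\right) + 4} = \sqrt{\left(\frac{5}{4} + \frac{1}{4}\right) + 4} = \sqrt{\frac{3}{2} + 4} = \sqrt{\frac{11}{2}} = \frac{\sqrt{22}}{2} \approx 2.3452$)
$2 + K q{\left(-2,-4 \right)} = 2 + \frac{\sqrt{22}}{2} \left(2 - \frac{2 \left(-2\right)^{2}}{3} - \left(- \frac{8}{3}\right) \left(-2\right)\right) = 2 + \frac{\sqrt{22}}{2} \left(2 - \frac{8}{3} - \frac{16}{3}\right) = 2 + \frac{\sqrt{22}}{2} \left(-6\right) = 2 - 3 \sqrt{22}$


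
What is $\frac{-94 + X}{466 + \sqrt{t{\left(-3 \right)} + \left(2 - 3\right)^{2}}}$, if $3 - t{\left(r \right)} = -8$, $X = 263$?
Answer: $\frac{39377}{108572} - \frac{169 \sqrt{3}}{108572} \approx 0.35998$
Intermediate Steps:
$t{\left(r \right)} = 11$ ($t{\left(r \right)} = 3 - -8 = 3 + 8 = 11$)
$\frac{-94 + X}{466 + \sqrt{t{\left(-3 \right)} + \left(2 - 3\right)^{2}}} = \frac{-94 + 263}{466 + \sqrt{11 + \left(2 - 3\right)^{2}}} = \frac{169}{466 + \sqrt{11 + \left(-1\right)^{2}}} = \frac{169}{466 + \sqrt{11 + 1}} = \frac{169}{466 + \sqrt{12}} = \frac{169}{466 + 2 \sqrt{3}}$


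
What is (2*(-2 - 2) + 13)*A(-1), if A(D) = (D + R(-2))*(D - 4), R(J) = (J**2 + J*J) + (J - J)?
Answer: -175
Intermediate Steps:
R(J) = 2*J**2 (R(J) = (J**2 + J**2) + 0 = 2*J**2 + 0 = 2*J**2)
A(D) = (-4 + D)*(8 + D) (A(D) = (D + 2*(-2)**2)*(D - 4) = (D + 2*4)*(-4 + D) = (D + 8)*(-4 + D) = (8 + D)*(-4 + D) = (-4 + D)*(8 + D))
(2*(-2 - 2) + 13)*A(-1) = (2*(-2 - 2) + 13)*(-32 + (-1)**2 + 4*(-1)) = (2*(-4) + 13)*(-32 + 1 - 4) = (-8 + 13)*(-35) = 5*(-35) = -175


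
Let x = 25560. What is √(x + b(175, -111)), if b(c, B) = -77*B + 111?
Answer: 3*√3802 ≈ 184.98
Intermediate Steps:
b(c, B) = 111 - 77*B
√(x + b(175, -111)) = √(25560 + (111 - 77*(-111))) = √(25560 + (111 + 8547)) = √(25560 + 8658) = √34218 = 3*√3802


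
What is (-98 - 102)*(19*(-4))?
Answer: 15200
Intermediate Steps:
(-98 - 102)*(19*(-4)) = -200*(-76) = 15200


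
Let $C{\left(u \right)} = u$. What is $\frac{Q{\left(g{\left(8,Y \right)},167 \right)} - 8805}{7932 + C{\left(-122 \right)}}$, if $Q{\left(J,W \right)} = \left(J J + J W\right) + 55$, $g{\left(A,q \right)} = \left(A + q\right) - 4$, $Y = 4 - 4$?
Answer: $- \frac{4033}{3905} \approx -1.0328$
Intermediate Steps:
$Y = 0$
$g{\left(A,q \right)} = -4 + A + q$
$Q{\left(J,W \right)} = 55 + J^{2} + J W$ ($Q{\left(J,W \right)} = \left(J^{2} + J W\right) + 55 = 55 + J^{2} + J W$)
$\frac{Q{\left(g{\left(8,Y \right)},167 \right)} - 8805}{7932 + C{\left(-122 \right)}} = \frac{\left(55 + \left(-4 + 8 + 0\right)^{2} + \left(-4 + 8 + 0\right) 167\right) - 8805}{7932 - 122} = \frac{\left(55 + 4^{2} + 4 \cdot 167\right) - 8805}{7810} = \left(\left(55 + 16 + 668\right) - 8805\right) \frac{1}{7810} = \left(739 - 8805\right) \frac{1}{7810} = \left(-8066\right) \frac{1}{7810} = - \frac{4033}{3905}$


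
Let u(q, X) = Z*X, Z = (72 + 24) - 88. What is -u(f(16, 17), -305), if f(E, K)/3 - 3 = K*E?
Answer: 2440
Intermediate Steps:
f(E, K) = 9 + 3*E*K (f(E, K) = 9 + 3*(K*E) = 9 + 3*(E*K) = 9 + 3*E*K)
Z = 8 (Z = 96 - 88 = 8)
u(q, X) = 8*X
-u(f(16, 17), -305) = -8*(-305) = -1*(-2440) = 2440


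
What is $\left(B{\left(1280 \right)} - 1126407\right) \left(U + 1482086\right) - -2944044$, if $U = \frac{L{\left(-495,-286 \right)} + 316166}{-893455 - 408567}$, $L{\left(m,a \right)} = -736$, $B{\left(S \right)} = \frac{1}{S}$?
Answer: $- \frac{1391125158449531191009}{833294080} \approx -1.6694 \cdot 10^{12}$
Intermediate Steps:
$U = - \frac{157715}{651011}$ ($U = \frac{-736 + 316166}{-893455 - 408567} = \frac{315430}{-1302022} = 315430 \left(- \frac{1}{1302022}\right) = - \frac{157715}{651011} \approx -0.24226$)
$\left(B{\left(1280 \right)} - 1126407\right) \left(U + 1482086\right) - -2944044 = \left(\frac{1}{1280} - 1126407\right) \left(- \frac{157715}{651011} + 1482086\right) - -2944044 = \left(\frac{1}{1280} - 1126407\right) \frac{964854131231}{651011} + 2944044 = \left(- \frac{1441800959}{1280}\right) \frac{964854131231}{651011} + 2944044 = - \frac{1391127611703967650529}{833294080} + 2944044 = - \frac{1391125158449531191009}{833294080}$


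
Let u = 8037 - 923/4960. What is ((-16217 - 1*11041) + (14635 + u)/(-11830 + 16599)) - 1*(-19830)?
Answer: -175591242523/23654240 ≈ -7423.2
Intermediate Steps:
u = 39862597/4960 (u = 8037 - 923*1/4960 = 8037 - 923/4960 = 39862597/4960 ≈ 8036.8)
((-16217 - 1*11041) + (14635 + u)/(-11830 + 16599)) - 1*(-19830) = ((-16217 - 1*11041) + (14635 + 39862597/4960)/(-11830 + 16599)) - 1*(-19830) = ((-16217 - 11041) + (112452197/4960)/4769) + 19830 = (-27258 + (112452197/4960)*(1/4769)) + 19830 = (-27258 + 112452197/23654240) + 19830 = -644654821723/23654240 + 19830 = -175591242523/23654240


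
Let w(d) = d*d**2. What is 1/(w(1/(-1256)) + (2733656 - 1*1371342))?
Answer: 1981385216/2699268819149823 ≈ 7.3404e-7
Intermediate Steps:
w(d) = d**3
1/(w(1/(-1256)) + (2733656 - 1*1371342)) = 1/((1/(-1256))**3 + (2733656 - 1*1371342)) = 1/((-1/1256)**3 + (2733656 - 1371342)) = 1/(-1/1981385216 + 1362314) = 1/(2699268819149823/1981385216) = 1981385216/2699268819149823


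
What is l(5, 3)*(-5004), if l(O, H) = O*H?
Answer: -75060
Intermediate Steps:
l(O, H) = H*O
l(5, 3)*(-5004) = (3*5)*(-5004) = 15*(-5004) = -75060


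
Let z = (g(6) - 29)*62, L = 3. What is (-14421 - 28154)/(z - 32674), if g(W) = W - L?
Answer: 42575/34286 ≈ 1.2418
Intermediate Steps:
g(W) = -3 + W (g(W) = W - 1*3 = W - 3 = -3 + W)
z = -1612 (z = ((-3 + 6) - 29)*62 = (3 - 29)*62 = -26*62 = -1612)
(-14421 - 28154)/(z - 32674) = (-14421 - 28154)/(-1612 - 32674) = -42575/(-34286) = -42575*(-1/34286) = 42575/34286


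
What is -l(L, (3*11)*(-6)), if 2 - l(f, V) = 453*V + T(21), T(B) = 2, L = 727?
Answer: -89694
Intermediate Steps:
l(f, V) = -453*V (l(f, V) = 2 - (453*V + 2) = 2 - (2 + 453*V) = 2 + (-2 - 453*V) = -453*V)
-l(L, (3*11)*(-6)) = -(-453)*(3*11)*(-6) = -(-453)*33*(-6) = -(-453)*(-198) = -1*89694 = -89694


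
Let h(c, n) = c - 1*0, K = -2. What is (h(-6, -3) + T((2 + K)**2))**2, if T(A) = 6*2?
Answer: 36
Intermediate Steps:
T(A) = 12
h(c, n) = c (h(c, n) = c + 0 = c)
(h(-6, -3) + T((2 + K)**2))**2 = (-6 + 12)**2 = 6**2 = 36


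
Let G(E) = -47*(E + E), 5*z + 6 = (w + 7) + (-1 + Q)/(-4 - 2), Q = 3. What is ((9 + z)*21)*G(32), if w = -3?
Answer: -2695168/5 ≈ -5.3903e+5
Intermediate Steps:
z = -7/15 (z = -6/5 + ((-3 + 7) + (-1 + 3)/(-4 - 2))/5 = -6/5 + (4 + 2/(-6))/5 = -6/5 + (4 + 2*(-⅙))/5 = -6/5 + (4 - ⅓)/5 = -6/5 + (⅕)*(11/3) = -6/5 + 11/15 = -7/15 ≈ -0.46667)
G(E) = -94*E
((9 + z)*21)*G(32) = ((9 - 7/15)*21)*(-94*32) = ((128/15)*21)*(-3008) = (896/5)*(-3008) = -2695168/5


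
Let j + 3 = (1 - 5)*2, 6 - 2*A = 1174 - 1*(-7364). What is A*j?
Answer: 46926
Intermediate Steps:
A = -4266 (A = 3 - (1174 - 1*(-7364))/2 = 3 - (1174 + 7364)/2 = 3 - ½*8538 = 3 - 4269 = -4266)
j = -11 (j = -3 + (1 - 5)*2 = -3 - 4*2 = -3 - 8 = -11)
A*j = -4266*(-11) = 46926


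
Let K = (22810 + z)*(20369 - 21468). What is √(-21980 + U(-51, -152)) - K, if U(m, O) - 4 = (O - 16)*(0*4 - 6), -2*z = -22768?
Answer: 37579206 + 2*I*√5242 ≈ 3.7579e+7 + 144.8*I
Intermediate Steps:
z = 11384 (z = -½*(-22768) = 11384)
U(m, O) = 100 - 6*O (U(m, O) = 4 + (O - 16)*(0*4 - 6) = 4 + (-16 + O)*(0 - 6) = 4 + (-16 + O)*(-6) = 4 + (96 - 6*O) = 100 - 6*O)
K = -37579206 (K = (22810 + 11384)*(20369 - 21468) = 34194*(-1099) = -37579206)
√(-21980 + U(-51, -152)) - K = √(-21980 + (100 - 6*(-152))) - 1*(-37579206) = √(-21980 + (100 + 912)) + 37579206 = √(-21980 + 1012) + 37579206 = √(-20968) + 37579206 = 2*I*√5242 + 37579206 = 37579206 + 2*I*√5242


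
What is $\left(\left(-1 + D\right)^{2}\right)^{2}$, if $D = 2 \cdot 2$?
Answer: $81$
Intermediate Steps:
$D = 4$
$\left(\left(-1 + D\right)^{2}\right)^{2} = \left(\left(-1 + 4\right)^{2}\right)^{2} = \left(3^{2}\right)^{2} = 9^{2} = 81$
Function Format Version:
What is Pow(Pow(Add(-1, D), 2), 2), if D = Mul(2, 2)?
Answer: 81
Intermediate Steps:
D = 4
Pow(Pow(Add(-1, D), 2), 2) = Pow(Pow(Add(-1, 4), 2), 2) = Pow(Pow(3, 2), 2) = Pow(9, 2) = 81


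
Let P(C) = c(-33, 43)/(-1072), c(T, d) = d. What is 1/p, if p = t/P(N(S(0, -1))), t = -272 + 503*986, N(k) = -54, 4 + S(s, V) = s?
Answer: -43/531375392 ≈ -8.0922e-8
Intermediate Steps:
S(s, V) = -4 + s
t = 495686 (t = -272 + 495958 = 495686)
P(C) = -43/1072 (P(C) = 43/(-1072) = 43*(-1/1072) = -43/1072)
p = -531375392/43 (p = 495686/(-43/1072) = 495686*(-1072/43) = -531375392/43 ≈ -1.2358e+7)
1/p = 1/(-531375392/43) = -43/531375392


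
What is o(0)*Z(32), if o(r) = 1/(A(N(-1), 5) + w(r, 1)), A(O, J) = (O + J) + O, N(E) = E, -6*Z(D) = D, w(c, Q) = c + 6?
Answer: -16/27 ≈ -0.59259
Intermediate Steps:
w(c, Q) = 6 + c
Z(D) = -D/6
A(O, J) = J + 2*O (A(O, J) = (J + O) + O = J + 2*O)
o(r) = 1/(9 + r) (o(r) = 1/((5 + 2*(-1)) + (6 + r)) = 1/((5 - 2) + (6 + r)) = 1/(3 + (6 + r)) = 1/(9 + r))
o(0)*Z(32) = (-⅙*32)/(9 + 0) = -16/3/9 = (⅑)*(-16/3) = -16/27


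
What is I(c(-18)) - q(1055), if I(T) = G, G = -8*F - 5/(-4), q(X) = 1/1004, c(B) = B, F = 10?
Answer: -39533/502 ≈ -78.751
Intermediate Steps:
q(X) = 1/1004
G = -315/4 (G = -8*10 - 5/(-4) = -80 - 5*(-¼) = -80 + 5/4 = -315/4 ≈ -78.750)
I(T) = -315/4
I(c(-18)) - q(1055) = -315/4 - 1*1/1004 = -315/4 - 1/1004 = -39533/502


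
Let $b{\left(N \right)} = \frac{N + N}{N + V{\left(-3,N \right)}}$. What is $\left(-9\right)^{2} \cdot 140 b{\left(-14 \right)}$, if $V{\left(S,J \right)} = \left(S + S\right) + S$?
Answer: $\frac{317520}{23} \approx 13805.0$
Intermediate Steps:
$V{\left(S,J \right)} = 3 S$ ($V{\left(S,J \right)} = 2 S + S = 3 S$)
$b{\left(N \right)} = \frac{2 N}{-9 + N}$ ($b{\left(N \right)} = \frac{N + N}{N + 3 \left(-3\right)} = \frac{2 N}{N - 9} = \frac{2 N}{-9 + N}$)
$\left(-9\right)^{2} \cdot 140 b{\left(-14 \right)} = \left(-9\right)^{2} \cdot 140 \cdot 2 \left(-14\right) \frac{1}{-9 - 14} = 81 \cdot 140 \cdot 2 \left(-14\right) \frac{1}{-23} = 11340 \cdot 2 \left(-14\right) \left(- \frac{1}{23}\right) = 11340 \cdot \frac{28}{23} = \frac{317520}{23}$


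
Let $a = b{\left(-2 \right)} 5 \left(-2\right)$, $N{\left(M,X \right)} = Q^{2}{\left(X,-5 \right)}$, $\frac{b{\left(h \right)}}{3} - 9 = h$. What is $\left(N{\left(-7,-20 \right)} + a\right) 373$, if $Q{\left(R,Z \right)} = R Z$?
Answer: $3651670$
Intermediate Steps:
$b{\left(h \right)} = 27 + 3 h$
$N{\left(M,X \right)} = 25 X^{2}$ ($N{\left(M,X \right)} = \left(X \left(-5\right)\right)^{2} = \left(- 5 X\right)^{2} = 25 X^{2}$)
$a = -210$ ($a = \left(27 + 3 \left(-2\right)\right) 5 \left(-2\right) = \left(27 - 6\right) 5 \left(-2\right) = 21 \cdot 5 \left(-2\right) = 105 \left(-2\right) = -210$)
$\left(N{\left(-7,-20 \right)} + a\right) 373 = \left(25 \left(-20\right)^{2} - 210\right) 373 = \left(25 \cdot 400 - 210\right) 373 = \left(10000 - 210\right) 373 = 9790 \cdot 373 = 3651670$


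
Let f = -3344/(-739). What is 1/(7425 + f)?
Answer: 739/5490419 ≈ 0.00013460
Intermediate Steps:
f = 3344/739 (f = -3344*(-1/739) = 3344/739 ≈ 4.5250)
1/(7425 + f) = 1/(7425 + 3344/739) = 1/(5490419/739) = 739/5490419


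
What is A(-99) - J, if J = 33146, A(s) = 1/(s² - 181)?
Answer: -318864519/9620 ≈ -33146.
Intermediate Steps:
A(s) = 1/(-181 + s²)
A(-99) - J = 1/(-181 + (-99)²) - 1*33146 = 1/(-181 + 9801) - 33146 = 1/9620 - 33146 = -318864519/9620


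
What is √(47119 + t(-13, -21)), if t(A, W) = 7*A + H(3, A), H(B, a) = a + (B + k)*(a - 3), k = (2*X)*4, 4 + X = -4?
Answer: √47991 ≈ 219.07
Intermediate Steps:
X = -8 (X = -4 - 4 = -8)
k = -64 (k = (2*(-8))*4 = -16*4 = -64)
H(B, a) = a + (-64 + B)*(-3 + a) (H(B, a) = a + (B - 64)*(a - 3) = a + (-64 + B)*(-3 + a))
t(A, W) = 183 - 53*A (t(A, W) = 7*A + (192 - 63*A - 3*3 + 3*A) = 7*A + (192 - 63*A - 9 + 3*A) = 7*A + (183 - 60*A) = 183 - 53*A)
√(47119 + t(-13, -21)) = √(47119 + (183 - 53*(-13))) = √(47119 + (183 + 689)) = √(47119 + 872) = √47991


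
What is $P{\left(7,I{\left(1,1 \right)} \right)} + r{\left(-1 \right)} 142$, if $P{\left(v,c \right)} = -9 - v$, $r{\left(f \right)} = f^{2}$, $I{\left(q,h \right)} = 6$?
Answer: $126$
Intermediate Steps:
$P{\left(7,I{\left(1,1 \right)} \right)} + r{\left(-1 \right)} 142 = \left(-9 - 7\right) + \left(-1\right)^{2} \cdot 142 = \left(-9 - 7\right) + 1 \cdot 142 = -16 + 142 = 126$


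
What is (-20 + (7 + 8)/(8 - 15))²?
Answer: 24025/49 ≈ 490.31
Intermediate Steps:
(-20 + (7 + 8)/(8 - 15))² = (-20 + 15/(-7))² = (-20 + 15*(-⅐))² = (-20 - 15/7)² = (-155/7)² = 24025/49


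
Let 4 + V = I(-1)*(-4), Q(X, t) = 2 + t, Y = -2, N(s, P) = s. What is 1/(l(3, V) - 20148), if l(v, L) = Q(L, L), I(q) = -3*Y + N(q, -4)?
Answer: -1/20170 ≈ -4.9579e-5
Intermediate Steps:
I(q) = 6 + q (I(q) = -3*(-2) + q = 6 + q)
V = -24 (V = -4 + (6 - 1)*(-4) = -4 + 5*(-4) = -4 - 20 = -24)
l(v, L) = 2 + L
1/(l(3, V) - 20148) = 1/((2 - 24) - 20148) = 1/(-22 - 20148) = 1/(-20170) = -1/20170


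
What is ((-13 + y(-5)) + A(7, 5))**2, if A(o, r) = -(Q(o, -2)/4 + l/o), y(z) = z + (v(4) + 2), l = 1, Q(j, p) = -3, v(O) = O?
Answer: 101761/784 ≈ 129.80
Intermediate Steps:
y(z) = 6 + z (y(z) = z + (4 + 2) = z + 6 = 6 + z)
A(o, r) = 3/4 - 1/o (A(o, r) = -(-3/4 + 1/o) = 3/4 - 1/o)
((-13 + y(-5)) + A(7, 5))**2 = ((-13 + (6 - 5)) + (3/4 - 1/7))**2 = ((-13 + 1) + (3/4 - 1*1/7))**2 = (-12 + (3/4 - 1/7))**2 = (-12 + 17/28)**2 = (-319/28)**2 = 101761/784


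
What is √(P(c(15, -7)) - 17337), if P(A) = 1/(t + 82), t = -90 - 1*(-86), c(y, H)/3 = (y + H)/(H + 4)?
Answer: I*√105478230/78 ≈ 131.67*I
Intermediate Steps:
c(y, H) = 3*(H + y)/(4 + H) (c(y, H) = 3*((y + H)/(H + 4)) = 3*((H + y)/(4 + H)) = 3*(H + y)/(4 + H))
t = -4 (t = -90 + 86 = -4)
P(A) = 1/78 (P(A) = 1/(-4 + 82) = 1/78)
√(P(c(15, -7)) - 17337) = √(1/78 - 17337) = √(-1352285/78) = I*√105478230/78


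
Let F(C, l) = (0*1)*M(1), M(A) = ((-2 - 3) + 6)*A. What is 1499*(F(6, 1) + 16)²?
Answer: 383744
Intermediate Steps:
M(A) = A (M(A) = (-5 + 6)*A = 1*A = A)
F(C, l) = 0 (F(C, l) = (0*1)*1 = 0*1 = 0)
1499*(F(6, 1) + 16)² = 1499*(0 + 16)² = 1499*16² = 1499*256 = 383744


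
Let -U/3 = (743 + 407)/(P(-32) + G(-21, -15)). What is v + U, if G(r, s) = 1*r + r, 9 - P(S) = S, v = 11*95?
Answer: 4495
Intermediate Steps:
v = 1045
P(S) = 9 - S
G(r, s) = 2*r (G(r, s) = r + r = 2*r)
U = 3450 (U = -3*(743 + 407)/((9 - 1*(-32)) + 2*(-21)) = -3450/((9 + 32) - 42) = -3450/(41 - 42) = -3450/(-1) = -3450*(-1) = -3*(-1150) = 3450)
v + U = 1045 + 3450 = 4495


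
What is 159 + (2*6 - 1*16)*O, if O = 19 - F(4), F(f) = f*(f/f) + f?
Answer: 115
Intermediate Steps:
F(f) = 2*f (F(f) = f*1 + f = f + f = 2*f)
O = 11 (O = 19 - 2*4 = 19 - 1*8 = 19 - 8 = 11)
159 + (2*6 - 1*16)*O = 159 + (2*6 - 1*16)*11 = 159 + (12 - 16)*11 = 159 - 4*11 = 159 - 44 = 115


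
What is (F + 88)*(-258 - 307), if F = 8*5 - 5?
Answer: -69495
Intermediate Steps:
F = 35 (F = 40 - 5 = 35)
(F + 88)*(-258 - 307) = (35 + 88)*(-258 - 307) = 123*(-565) = -69495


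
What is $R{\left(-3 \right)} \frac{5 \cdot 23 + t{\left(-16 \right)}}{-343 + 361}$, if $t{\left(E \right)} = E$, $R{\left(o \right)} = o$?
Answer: $- \frac{33}{2} \approx -16.5$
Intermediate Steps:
$R{\left(-3 \right)} \frac{5 \cdot 23 + t{\left(-16 \right)}}{-343 + 361} = - 3 \frac{5 \cdot 23 - 16}{-343 + 361} = - 3 \frac{115 - 16}{18} = - 3 \cdot 99 \cdot \frac{1}{18} = \left(-3\right) \frac{11}{2} = - \frac{33}{2}$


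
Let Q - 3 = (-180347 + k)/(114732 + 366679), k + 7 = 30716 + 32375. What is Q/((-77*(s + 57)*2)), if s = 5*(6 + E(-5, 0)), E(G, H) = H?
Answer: -663485/3224972289 ≈ -0.00020573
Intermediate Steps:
k = 63084 (k = -7 + (30716 + 32375) = -7 + 63091 = 63084)
Q = 1326970/481411 (Q = 3 + (-180347 + 63084)/(114732 + 366679) = 3 - 117263/481411 = 1326970/481411 ≈ 2.7564)
s = 30 (s = 5*(6 + 0) = 5*6 = 30)
Q/((-77*(s + 57)*2)) = 1326970/(481411*((-77*(30 + 57)*2))) = 1326970/(481411*((-77*87*2))) = 1326970/(481411*((-6699*2))) = (1326970/481411)/(-13398) = (1326970/481411)*(-1/13398) = -663485/3224972289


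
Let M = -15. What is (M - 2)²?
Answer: 289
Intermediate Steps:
(M - 2)² = (-15 - 2)² = (-17)² = 289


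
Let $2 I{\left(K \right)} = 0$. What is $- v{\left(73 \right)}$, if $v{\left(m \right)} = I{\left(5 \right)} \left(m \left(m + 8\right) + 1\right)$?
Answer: $0$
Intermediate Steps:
$I{\left(K \right)} = 0$ ($I{\left(K \right)} = \frac{1}{2} \cdot 0 = 0$)
$v{\left(m \right)} = 0$ ($v{\left(m \right)} = 0 \left(m \left(m + 8\right) + 1\right) = 0 \left(m \left(8 + m\right) + 1\right) = 0 \left(1 + m \left(8 + m\right)\right) = 0$)
$- v{\left(73 \right)} = \left(-1\right) 0 = 0$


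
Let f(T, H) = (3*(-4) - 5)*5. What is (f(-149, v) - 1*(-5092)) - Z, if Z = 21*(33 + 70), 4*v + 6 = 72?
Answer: 2844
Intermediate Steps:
v = 33/2 (v = -3/2 + (¼)*72 = -3/2 + 18 = 33/2 ≈ 16.500)
Z = 2163 (Z = 21*103 = 2163)
f(T, H) = -85 (f(T, H) = (-12 - 5)*5 = -17*5 = -85)
(f(-149, v) - 1*(-5092)) - Z = (-85 - 1*(-5092)) - 1*2163 = (-85 + 5092) - 2163 = 5007 - 2163 = 2844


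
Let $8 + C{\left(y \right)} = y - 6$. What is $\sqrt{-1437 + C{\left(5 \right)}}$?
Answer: $i \sqrt{1446} \approx 38.026 i$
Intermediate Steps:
$C{\left(y \right)} = -14 + y$ ($C{\left(y \right)} = -8 + \left(y - 6\right) = -8 + \left(-6 + y\right) = -14 + y$)
$\sqrt{-1437 + C{\left(5 \right)}} = \sqrt{-1437 + \left(-14 + 5\right)} = \sqrt{-1437 - 9} = \sqrt{-1446} = i \sqrt{1446}$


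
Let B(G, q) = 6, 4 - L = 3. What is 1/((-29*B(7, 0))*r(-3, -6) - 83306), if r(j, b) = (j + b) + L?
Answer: -1/81914 ≈ -1.2208e-5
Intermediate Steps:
L = 1 (L = 4 - 1*3 = 4 - 3 = 1)
r(j, b) = 1 + b + j (r(j, b) = (j + b) + 1 = (b + j) + 1 = 1 + b + j)
1/((-29*B(7, 0))*r(-3, -6) - 83306) = 1/((-29*6)*(1 - 6 - 3) - 83306) = 1/(-174*(-8) - 83306) = 1/(1392 - 83306) = 1/(-81914) = -1/81914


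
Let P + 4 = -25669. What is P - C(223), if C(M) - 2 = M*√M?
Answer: -25675 - 223*√223 ≈ -29005.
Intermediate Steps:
P = -25673 (P = -4 - 25669 = -25673)
C(M) = 2 + M^(3/2) (C(M) = 2 + M*√M = 2 + M^(3/2))
P - C(223) = -25673 - (2 + 223^(3/2)) = -25673 - (2 + 223*√223) = -25673 + (-2 - 223*√223) = -25675 - 223*√223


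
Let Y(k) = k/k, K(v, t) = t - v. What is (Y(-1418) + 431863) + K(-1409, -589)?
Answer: 432684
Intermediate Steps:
Y(k) = 1
(Y(-1418) + 431863) + K(-1409, -589) = (1 + 431863) + (-589 - 1*(-1409)) = 431864 + (-589 + 1409) = 431864 + 820 = 432684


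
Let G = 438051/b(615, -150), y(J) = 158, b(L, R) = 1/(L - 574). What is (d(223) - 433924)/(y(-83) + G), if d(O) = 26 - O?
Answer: -434121/17960249 ≈ -0.024171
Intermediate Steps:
b(L, R) = 1/(-574 + L)
G = 17960091 (G = 438051/(1/(-574 + 615)) = 438051/(1/41) = 438051*41 = 17960091)
(d(223) - 433924)/(y(-83) + G) = ((26 - 1*223) - 433924)/(158 + 17960091) = ((26 - 223) - 433924)/17960249 = (-197 - 433924)*(1/17960249) = -434121*1/17960249 = -434121/17960249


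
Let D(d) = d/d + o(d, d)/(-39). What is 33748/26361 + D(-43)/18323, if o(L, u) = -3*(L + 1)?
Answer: 8037975383/6279163839 ≈ 1.2801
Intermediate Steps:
o(L, u) = -3 - 3*L (o(L, u) = -3*(1 + L) = -3 - 3*L)
D(d) = 14/13 + d/13 (D(d) = d/d + (-3 - 3*d)/(-39) = 1 + (-3 - 3*d)*(-1/39) = 1 + (1/13 + d/13) = 14/13 + d/13)
33748/26361 + D(-43)/18323 = 33748/26361 + (14/13 + (1/13)*(-43))/18323 = 33748*(1/26361) + (14/13 - 43/13)*(1/18323) = 33748/26361 - 29/13*1/18323 = 33748/26361 - 29/238199 = 8037975383/6279163839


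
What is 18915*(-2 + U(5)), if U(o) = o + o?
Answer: 151320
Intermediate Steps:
U(o) = 2*o
18915*(-2 + U(5)) = 18915*(-2 + 2*5) = 18915*(-2 + 10) = 18915*8 = 151320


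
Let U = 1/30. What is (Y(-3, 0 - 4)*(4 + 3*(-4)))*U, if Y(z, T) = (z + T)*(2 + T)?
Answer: -56/15 ≈ -3.7333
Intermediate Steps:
Y(z, T) = (2 + T)*(T + z) (Y(z, T) = (T + z)*(2 + T) = (2 + T)*(T + z))
U = 1/30 ≈ 0.033333
(Y(-3, 0 - 4)*(4 + 3*(-4)))*U = (((0 - 4)**2 + 2*(0 - 4) + 2*(-3) + (0 - 4)*(-3))*(4 + 3*(-4)))*(1/30) = (((-4)**2 + 2*(-4) - 6 - 4*(-3))*(4 - 12))*(1/30) = ((16 - 8 - 6 + 12)*(-8))*(1/30) = (14*(-8))*(1/30) = -112*1/30 = -56/15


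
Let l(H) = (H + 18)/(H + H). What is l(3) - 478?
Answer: -949/2 ≈ -474.50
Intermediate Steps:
l(H) = (18 + H)/(2*H) (l(H) = (18 + H)/((2*H)) = (18 + H)*(1/(2*H)) = (18 + H)/(2*H))
l(3) - 478 = (½)*(18 + 3)/3 - 478 = (½)*(⅓)*21 - 478 = 7/2 - 478 = -949/2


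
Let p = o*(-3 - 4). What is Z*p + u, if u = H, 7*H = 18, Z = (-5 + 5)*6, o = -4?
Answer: 18/7 ≈ 2.5714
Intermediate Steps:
Z = 0 (Z = 0*6 = 0)
p = 28 (p = -4*(-3 - 4) = -4*(-7) = 28)
H = 18/7 (H = (⅐)*18 = 18/7 ≈ 2.5714)
u = 18/7 ≈ 2.5714
Z*p + u = 0*28 + 18/7 = 0 + 18/7 = 18/7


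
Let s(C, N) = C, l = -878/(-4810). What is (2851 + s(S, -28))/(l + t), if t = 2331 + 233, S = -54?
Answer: 6726785/6166859 ≈ 1.0908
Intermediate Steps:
l = 439/2405 (l = -878*(-1/4810) = 439/2405 ≈ 0.18254)
t = 2564
(2851 + s(S, -28))/(l + t) = (2851 - 54)/(439/2405 + 2564) = 2797/(6166859/2405) = 2797*(2405/6166859) = 6726785/6166859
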